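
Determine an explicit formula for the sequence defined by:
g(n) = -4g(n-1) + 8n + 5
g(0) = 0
First-order linear with linear forcing.
Homogeneous solution: g_h(n) = A·(-4)^n.
Try particular g_p(n) = pn + q. Substituting:
  pn + q = -4(p(n-1) + q) + 8n + 5.
Matching the n-coefficient: p = -4p + 8 ⇒ p = \frac{8}{5}.
Matching constants: q = 4p - 4q + 5 ⇒ q = \frac{57}{25}.
General: g(n) = A·(-4)^n + \frac{8 n}{5} + \frac{57}{25}.
Apply g(0) = 0: A + \frac{57}{25} = 0 ⇒ A = - \frac{57}{25}.
So g(n) = - \frac{57 \left(-4\right)^{n}}{25} + \frac{8 n}{5} + \frac{57}{25}.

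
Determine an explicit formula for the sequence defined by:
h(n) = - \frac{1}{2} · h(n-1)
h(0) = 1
Pure geometric recurrence with ratio - \frac{1}{2}.
By induction h(n) = h(0) · (- \frac{1}{2})^n = \left(- \frac{1}{2}\right)^{n}.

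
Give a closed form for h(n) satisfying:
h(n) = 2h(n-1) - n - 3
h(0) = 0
First-order linear with linear forcing.
Homogeneous solution: h_h(n) = A·(2)^n.
Try particular h_p(n) = pn + q. Substituting:
  pn + q = 2(p(n-1) + q) - n - 3.
Matching the n-coefficient: p = 2p - 1 ⇒ p = 1.
Matching constants: q = -2p + 2q - 3 ⇒ q = 5.
General: h(n) = A·(2)^n + n + 5.
Apply h(0) = 0: A + 5 = 0 ⇒ A = -5.
So h(n) = - 5 \cdot 2^{n} + n + 5.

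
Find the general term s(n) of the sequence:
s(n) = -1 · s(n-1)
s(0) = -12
Pure geometric recurrence with ratio -1.
By induction s(n) = s(0) · (-1)^n = - 12 \left(-1\right)^{n}.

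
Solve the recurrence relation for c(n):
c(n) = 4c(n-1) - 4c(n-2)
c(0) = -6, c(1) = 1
Characteristic equation: x² - 4x + 4 = 0, which is (x - (2))².
Repeated root r = 2.
General solution: c(n) = (A + Bn)·(2)^n.
From c(0) = -6: A = -6.
From c(1) = 1: (A + B)·(2) = 1 ⇒ B = \frac{13}{2}.
So c(n) = \left(\frac{13 n}{2} - 6\right) \cdot (2)^n.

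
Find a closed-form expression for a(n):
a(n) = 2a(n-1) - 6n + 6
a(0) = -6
First-order linear with linear forcing.
Homogeneous solution: a_h(n) = A·(2)^n.
Try particular a_p(n) = pn + q. Substituting:
  pn + q = 2(p(n-1) + q) - 6n + 6.
Matching the n-coefficient: p = 2p - 6 ⇒ p = 6.
Matching constants: q = -2p + 2q + 6 ⇒ q = 6.
General: a(n) = A·(2)^n + 6 n + 6.
Apply a(0) = -6: A + 6 = -6 ⇒ A = -12.
So a(n) = - 12 \cdot 2^{n} + 6 n + 6.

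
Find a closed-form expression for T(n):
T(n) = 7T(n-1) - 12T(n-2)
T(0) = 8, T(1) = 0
Characteristic equation: x² - 7x + 12 = 0, which factors as (x - (4))(x - (3)) = 0.
Roots r₁ = 4, r₂ = 3 (distinct).
General solution: T(n) = A·(4)^n + B·(3)^n.
From T(0) = 8: A + B = 8.
From T(1) = 0: 4A + 3B = 0.
Solving: A = -24, B = 32.
So T(n) = 32 \cdot 3^{n} - 24 \cdot 4^{n}.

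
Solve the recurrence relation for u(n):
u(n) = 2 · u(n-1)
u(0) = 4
Pure geometric recurrence with ratio 2.
By induction u(n) = u(0) · (2)^n = 4 \cdot 2^{n}.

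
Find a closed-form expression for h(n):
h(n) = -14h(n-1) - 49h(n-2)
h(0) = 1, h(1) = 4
Characteristic equation: x² + 14x + 49 = 0, which is (x - (-7))².
Repeated root r = -7.
General solution: h(n) = (A + Bn)·(-7)^n.
From h(0) = 1: A = 1.
From h(1) = 4: (A + B)·(-7) = 4 ⇒ B = - \frac{11}{7}.
So h(n) = \left(1 - \frac{11 n}{7}\right) \cdot (-7)^n.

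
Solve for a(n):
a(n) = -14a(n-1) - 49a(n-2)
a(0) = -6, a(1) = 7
Characteristic equation: x² + 14x + 49 = 0, which is (x - (-7))².
Repeated root r = -7.
General solution: a(n) = (A + Bn)·(-7)^n.
From a(0) = -6: A = -6.
From a(1) = 7: (A + B)·(-7) = 7 ⇒ B = 5.
So a(n) = \left(5 n - 6\right) \cdot (-7)^n.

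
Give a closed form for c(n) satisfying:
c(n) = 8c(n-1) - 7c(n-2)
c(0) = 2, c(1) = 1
Characteristic equation: x² - 8x + 7 = 0, which factors as (x - (7))(x - (1)) = 0.
Roots r₁ = 7, r₂ = 1 (distinct).
General solution: c(n) = A·(7)^n + B·(1)^n.
From c(0) = 2: A + B = 2.
From c(1) = 1: 7A + B = 1.
Solving: A = - \frac{1}{6}, B = \frac{13}{6}.
So c(n) = \frac{13}{6} - \frac{7^{n}}{6}.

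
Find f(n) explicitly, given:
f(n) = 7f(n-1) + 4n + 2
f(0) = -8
First-order linear with linear forcing.
Homogeneous solution: f_h(n) = A·(7)^n.
Try particular f_p(n) = pn + q. Substituting:
  pn + q = 7(p(n-1) + q) + 4n + 2.
Matching the n-coefficient: p = 7p + 4 ⇒ p = - \frac{2}{3}.
Matching constants: q = -7p + 7q + 2 ⇒ q = - \frac{10}{9}.
General: f(n) = A·(7)^n - \frac{2 n}{3} - \frac{10}{9}.
Apply f(0) = -8: A - \frac{10}{9} = -8 ⇒ A = - \frac{62}{9}.
So f(n) = - \frac{62 \cdot 7^{n}}{9} - \frac{2 n}{3} - \frac{10}{9}.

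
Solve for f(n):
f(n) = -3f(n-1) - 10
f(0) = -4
First-order linear non-homogeneous.
Homogeneous solution: f_h(n) = A·(-3)^n.
Try constant particular solution f_p = K: K = -3K - 10 ⇒ K = - \frac{5}{2}.
General: f(n) = A·(-3)^n - \frac{5}{2}.
Apply f(0) = -4: A - \frac{5}{2} = -4 ⇒ A = - \frac{3}{2}.
So f(n) = - \frac{3 \left(-3\right)^{n}}{2} - \frac{5}{2}.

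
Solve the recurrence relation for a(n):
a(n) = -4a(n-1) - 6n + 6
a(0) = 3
First-order linear with linear forcing.
Homogeneous solution: a_h(n) = A·(-4)^n.
Try particular a_p(n) = pn + q. Substituting:
  pn + q = -4(p(n-1) + q) - 6n + 6.
Matching the n-coefficient: p = -4p - 6 ⇒ p = - \frac{6}{5}.
Matching constants: q = 4p - 4q + 6 ⇒ q = \frac{6}{25}.
General: a(n) = A·(-4)^n - \frac{6 n}{5} + \frac{6}{25}.
Apply a(0) = 3: A + \frac{6}{25} = 3 ⇒ A = \frac{69}{25}.
So a(n) = \frac{69 \left(-4\right)^{n}}{25} - \frac{6 n}{5} + \frac{6}{25}.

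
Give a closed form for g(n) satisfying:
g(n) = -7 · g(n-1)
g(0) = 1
Pure geometric recurrence with ratio -7.
By induction g(n) = g(0) · (-7)^n = \left(-7\right)^{n}.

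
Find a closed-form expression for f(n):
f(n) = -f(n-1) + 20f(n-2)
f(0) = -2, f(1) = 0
Characteristic equation: x² + x - 20 = 0, which factors as (x - (-5))(x - (4)) = 0.
Roots r₁ = -5, r₂ = 4 (distinct).
General solution: f(n) = A·(-5)^n + B·(4)^n.
From f(0) = -2: A + B = -2.
From f(1) = 0: -5A + 4B = 0.
Solving: A = - \frac{8}{9}, B = - \frac{10}{9}.
So f(n) = - \frac{8 \left(-5\right)^{n}}{9} - \frac{10 \cdot 4^{n}}{9}.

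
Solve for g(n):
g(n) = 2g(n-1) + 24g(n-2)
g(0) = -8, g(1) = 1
Characteristic equation: x² - 2x - 24 = 0, which factors as (x - (-4))(x - (6)) = 0.
Roots r₁ = -4, r₂ = 6 (distinct).
General solution: g(n) = A·(-4)^n + B·(6)^n.
From g(0) = -8: A + B = -8.
From g(1) = 1: -4A + 6B = 1.
Solving: A = - \frac{49}{10}, B = - \frac{31}{10}.
So g(n) = - \frac{49 \left(-4\right)^{n}}{10} - \frac{31 \cdot 6^{n}}{10}.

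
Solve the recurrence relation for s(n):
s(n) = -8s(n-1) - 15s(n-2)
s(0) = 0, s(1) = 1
Characteristic equation: x² + 8x + 15 = 0, which factors as (x - (-5))(x - (-3)) = 0.
Roots r₁ = -5, r₂ = -3 (distinct).
General solution: s(n) = A·(-5)^n + B·(-3)^n.
From s(0) = 0: A + B = 0.
From s(1) = 1: -5A - 3B = 1.
Solving: A = - \frac{1}{2}, B = \frac{1}{2}.
So s(n) = \frac{\left(-3\right)^{n}}{2} - \frac{\left(-5\right)^{n}}{2}.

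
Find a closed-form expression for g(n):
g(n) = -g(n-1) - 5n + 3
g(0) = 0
First-order linear with linear forcing.
Homogeneous solution: g_h(n) = A·(-1)^n.
Try particular g_p(n) = pn + q. Substituting:
  pn + q = -(p(n-1) + q) - 5n + 3.
Matching the n-coefficient: p = -p - 5 ⇒ p = - \frac{5}{2}.
Matching constants: q = p - q + 3 ⇒ q = \frac{1}{4}.
General: g(n) = A·(-1)^n - \frac{5 n}{2} + \frac{1}{4}.
Apply g(0) = 0: A + \frac{1}{4} = 0 ⇒ A = - \frac{1}{4}.
So g(n) = - \frac{\left(-1\right)^{n}}{4} - \frac{5 n}{2} + \frac{1}{4}.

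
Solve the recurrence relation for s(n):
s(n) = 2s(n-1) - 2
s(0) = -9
First-order linear non-homogeneous.
Homogeneous solution: s_h(n) = A·(2)^n.
Try constant particular solution s_p = K: K = 2K - 2 ⇒ K = 2.
General: s(n) = A·(2)^n + 2.
Apply s(0) = -9: A + 2 = -9 ⇒ A = -11.
So s(n) = 2 - 11 \cdot 2^{n}.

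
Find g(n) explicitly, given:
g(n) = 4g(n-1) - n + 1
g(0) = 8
First-order linear with linear forcing.
Homogeneous solution: g_h(n) = A·(4)^n.
Try particular g_p(n) = pn + q. Substituting:
  pn + q = 4(p(n-1) + q) - n + 1.
Matching the n-coefficient: p = 4p - 1 ⇒ p = \frac{1}{3}.
Matching constants: q = -4p + 4q + 1 ⇒ q = \frac{1}{9}.
General: g(n) = A·(4)^n + \frac{n}{3} + \frac{1}{9}.
Apply g(0) = 8: A + \frac{1}{9} = 8 ⇒ A = \frac{71}{9}.
So g(n) = \frac{71 \cdot 4^{n}}{9} + \frac{n}{3} + \frac{1}{9}.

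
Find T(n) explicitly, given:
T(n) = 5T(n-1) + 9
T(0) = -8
First-order linear non-homogeneous.
Homogeneous solution: T_h(n) = A·(5)^n.
Try constant particular solution T_p = K: K = 5K + 9 ⇒ K = - \frac{9}{4}.
General: T(n) = A·(5)^n - \frac{9}{4}.
Apply T(0) = -8: A - \frac{9}{4} = -8 ⇒ A = - \frac{23}{4}.
So T(n) = - \frac{23 \cdot 5^{n}}{4} - \frac{9}{4}.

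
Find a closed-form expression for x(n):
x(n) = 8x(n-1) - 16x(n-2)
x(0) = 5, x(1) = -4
Characteristic equation: x² - 8x + 16 = 0, which is (x - (4))².
Repeated root r = 4.
General solution: x(n) = (A + Bn)·(4)^n.
From x(0) = 5: A = 5.
From x(1) = -4: (A + B)·(4) = -4 ⇒ B = -6.
So x(n) = \left(5 - 6 n\right) \cdot (4)^n.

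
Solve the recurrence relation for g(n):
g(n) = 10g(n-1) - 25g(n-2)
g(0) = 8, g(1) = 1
Characteristic equation: x² - 10x + 25 = 0, which is (x - (5))².
Repeated root r = 5.
General solution: g(n) = (A + Bn)·(5)^n.
From g(0) = 8: A = 8.
From g(1) = 1: (A + B)·(5) = 1 ⇒ B = - \frac{39}{5}.
So g(n) = \left(8 - \frac{39 n}{5}\right) \cdot (5)^n.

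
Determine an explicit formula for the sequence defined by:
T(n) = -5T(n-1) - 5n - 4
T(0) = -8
First-order linear with linear forcing.
Homogeneous solution: T_h(n) = A·(-5)^n.
Try particular T_p(n) = pn + q. Substituting:
  pn + q = -5(p(n-1) + q) - 5n - 4.
Matching the n-coefficient: p = -5p - 5 ⇒ p = - \frac{5}{6}.
Matching constants: q = 5p - 5q - 4 ⇒ q = - \frac{49}{36}.
General: T(n) = A·(-5)^n - \frac{5 n}{6} - \frac{49}{36}.
Apply T(0) = -8: A - \frac{49}{36} = -8 ⇒ A = - \frac{239}{36}.
So T(n) = - \frac{239 \left(-5\right)^{n}}{36} - \frac{5 n}{6} - \frac{49}{36}.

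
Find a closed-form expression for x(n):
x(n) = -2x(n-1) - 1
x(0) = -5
First-order linear non-homogeneous.
Homogeneous solution: x_h(n) = A·(-2)^n.
Try constant particular solution x_p = K: K = -2K - 1 ⇒ K = - \frac{1}{3}.
General: x(n) = A·(-2)^n - \frac{1}{3}.
Apply x(0) = -5: A - \frac{1}{3} = -5 ⇒ A = - \frac{14}{3}.
So x(n) = - \frac{14 \left(-2\right)^{n}}{3} - \frac{1}{3}.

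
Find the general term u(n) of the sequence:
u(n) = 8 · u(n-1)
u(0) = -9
Pure geometric recurrence with ratio 8.
By induction u(n) = u(0) · (8)^n = - 9 \cdot 8^{n}.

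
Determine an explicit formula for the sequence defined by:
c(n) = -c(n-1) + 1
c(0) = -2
First-order linear non-homogeneous.
Homogeneous solution: c_h(n) = A·(-1)^n.
Try constant particular solution c_p = K: K = -K + 1 ⇒ K = \frac{1}{2}.
General: c(n) = A·(-1)^n + \frac{1}{2}.
Apply c(0) = -2: A + \frac{1}{2} = -2 ⇒ A = - \frac{5}{2}.
So c(n) = \frac{1}{2} - \frac{5 \left(-1\right)^{n}}{2}.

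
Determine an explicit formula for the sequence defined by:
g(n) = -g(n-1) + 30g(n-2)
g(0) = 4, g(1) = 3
Characteristic equation: x² + x - 30 = 0, which factors as (x - (5))(x - (-6)) = 0.
Roots r₁ = 5, r₂ = -6 (distinct).
General solution: g(n) = A·(5)^n + B·(-6)^n.
From g(0) = 4: A + B = 4.
From g(1) = 3: 5A - 6B = 3.
Solving: A = \frac{27}{11}, B = \frac{17}{11}.
So g(n) = \frac{17 \left(-6\right)^{n}}{11} + \frac{27 \cdot 5^{n}}{11}.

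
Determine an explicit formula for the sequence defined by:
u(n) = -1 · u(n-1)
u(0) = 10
Pure geometric recurrence with ratio -1.
By induction u(n) = u(0) · (-1)^n = 10 \left(-1\right)^{n}.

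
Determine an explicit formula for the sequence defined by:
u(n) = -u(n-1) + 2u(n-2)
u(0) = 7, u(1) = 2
Characteristic equation: x² + x - 2 = 0, which factors as (x - (-2))(x - (1)) = 0.
Roots r₁ = -2, r₂ = 1 (distinct).
General solution: u(n) = A·(-2)^n + B·(1)^n.
From u(0) = 7: A + B = 7.
From u(1) = 2: -2A + B = 2.
Solving: A = \frac{5}{3}, B = \frac{16}{3}.
So u(n) = \frac{5 \left(-2\right)^{n}}{3} + \frac{16}{3}.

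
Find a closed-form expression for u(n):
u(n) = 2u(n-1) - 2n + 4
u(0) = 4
First-order linear with linear forcing.
Homogeneous solution: u_h(n) = A·(2)^n.
Try particular u_p(n) = pn + q. Substituting:
  pn + q = 2(p(n-1) + q) - 2n + 4.
Matching the n-coefficient: p = 2p - 2 ⇒ p = 2.
Matching constants: q = -2p + 2q + 4 ⇒ q = 0.
General: u(n) = A·(2)^n + 2 n + 0.
Apply u(0) = 4: A + 0 = 4 ⇒ A = 4.
So u(n) = 4 \cdot 2^{n} + 2 n.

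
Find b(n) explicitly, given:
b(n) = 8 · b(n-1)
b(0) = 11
Pure geometric recurrence with ratio 8.
By induction b(n) = b(0) · (8)^n = 11 \cdot 8^{n}.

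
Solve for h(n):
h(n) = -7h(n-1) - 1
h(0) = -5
First-order linear non-homogeneous.
Homogeneous solution: h_h(n) = A·(-7)^n.
Try constant particular solution h_p = K: K = -7K - 1 ⇒ K = - \frac{1}{8}.
General: h(n) = A·(-7)^n - \frac{1}{8}.
Apply h(0) = -5: A - \frac{1}{8} = -5 ⇒ A = - \frac{39}{8}.
So h(n) = - \frac{39 \left(-7\right)^{n}}{8} - \frac{1}{8}.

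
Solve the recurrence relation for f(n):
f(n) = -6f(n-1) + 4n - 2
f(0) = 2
First-order linear with linear forcing.
Homogeneous solution: f_h(n) = A·(-6)^n.
Try particular f_p(n) = pn + q. Substituting:
  pn + q = -6(p(n-1) + q) + 4n - 2.
Matching the n-coefficient: p = -6p + 4 ⇒ p = \frac{4}{7}.
Matching constants: q = 6p - 6q - 2 ⇒ q = \frac{10}{49}.
General: f(n) = A·(-6)^n + \frac{4 n}{7} + \frac{10}{49}.
Apply f(0) = 2: A + \frac{10}{49} = 2 ⇒ A = \frac{88}{49}.
So f(n) = \frac{88 \left(-6\right)^{n}}{49} + \frac{4 n}{7} + \frac{10}{49}.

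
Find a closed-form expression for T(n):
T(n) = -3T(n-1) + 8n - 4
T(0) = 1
First-order linear with linear forcing.
Homogeneous solution: T_h(n) = A·(-3)^n.
Try particular T_p(n) = pn + q. Substituting:
  pn + q = -3(p(n-1) + q) + 8n - 4.
Matching the n-coefficient: p = -3p + 8 ⇒ p = 2.
Matching constants: q = 3p - 3q - 4 ⇒ q = \frac{1}{2}.
General: T(n) = A·(-3)^n + 2 n + \frac{1}{2}.
Apply T(0) = 1: A + \frac{1}{2} = 1 ⇒ A = \frac{1}{2}.
So T(n) = \frac{\left(-3\right)^{n}}{2} + 2 n + \frac{1}{2}.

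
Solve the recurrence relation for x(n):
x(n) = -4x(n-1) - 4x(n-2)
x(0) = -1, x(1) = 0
Characteristic equation: x² + 4x + 4 = 0, which is (x - (-2))².
Repeated root r = -2.
General solution: x(n) = (A + Bn)·(-2)^n.
From x(0) = -1: A = -1.
From x(1) = 0: (A + B)·(-2) = 0 ⇒ B = 1.
So x(n) = \left(n - 1\right) \cdot (-2)^n.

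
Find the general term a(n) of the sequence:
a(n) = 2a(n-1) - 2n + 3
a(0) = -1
First-order linear with linear forcing.
Homogeneous solution: a_h(n) = A·(2)^n.
Try particular a_p(n) = pn + q. Substituting:
  pn + q = 2(p(n-1) + q) - 2n + 3.
Matching the n-coefficient: p = 2p - 2 ⇒ p = 2.
Matching constants: q = -2p + 2q + 3 ⇒ q = 1.
General: a(n) = A·(2)^n + 2 n + 1.
Apply a(0) = -1: A + 1 = -1 ⇒ A = -2.
So a(n) = - 2 \cdot 2^{n} + 2 n + 1.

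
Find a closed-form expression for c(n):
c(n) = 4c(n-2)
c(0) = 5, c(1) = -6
Characteristic equation: x² - 4 = 0, which factors as (x - (2))(x - (-2)) = 0.
Roots r₁ = 2, r₂ = -2 (distinct).
General solution: c(n) = A·(2)^n + B·(-2)^n.
From c(0) = 5: A + B = 5.
From c(1) = -6: 2A - 2B = -6.
Solving: A = 1, B = 4.
So c(n) = 4 \left(-2\right)^{n} + 2^{n}.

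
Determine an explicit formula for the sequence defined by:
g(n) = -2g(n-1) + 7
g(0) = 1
First-order linear non-homogeneous.
Homogeneous solution: g_h(n) = A·(-2)^n.
Try constant particular solution g_p = K: K = -2K + 7 ⇒ K = \frac{7}{3}.
General: g(n) = A·(-2)^n + \frac{7}{3}.
Apply g(0) = 1: A + \frac{7}{3} = 1 ⇒ A = - \frac{4}{3}.
So g(n) = \frac{7}{3} - \frac{4 \left(-2\right)^{n}}{3}.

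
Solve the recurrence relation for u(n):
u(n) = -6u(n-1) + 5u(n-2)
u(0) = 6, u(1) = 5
Characteristic equation: x² + 6x - 5 = 0.
Discriminant Δ = (-6)² + 4·(5) = 56.
Roots r₁,₂ = (-6 ± √56)/2, so r₁ = -3 + \sqrt{14}, r₂ = - \sqrt{14} - 3.
General solution: u(n) = A·r₁^n + B·r₂^n.
From the initial conditions, A + B = 6 and r₁A + r₂B = 5.
Since r₁ - r₂ = √56: A = (5 - (6)r₂)/√56 = 3 + \frac{23 \sqrt{14}}{28}, and B = 6 - A = 3 - \frac{23 \sqrt{14}}{28}.
So u(n) = \left(3 + \frac{23 \sqrt{14}}{28}\right)\left(-3 + \sqrt{14}\right)^n + \left(3 - \frac{23 \sqrt{14}}{28}\right)\left(- \sqrt{14} - 3\right)^n.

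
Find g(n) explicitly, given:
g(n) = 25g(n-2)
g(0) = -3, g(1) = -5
Characteristic equation: x² - 25 = 0, which factors as (x - (-5))(x - (5)) = 0.
Roots r₁ = -5, r₂ = 5 (distinct).
General solution: g(n) = A·(-5)^n + B·(5)^n.
From g(0) = -3: A + B = -3.
From g(1) = -5: -5A + 5B = -5.
Solving: A = -1, B = -2.
So g(n) = - \left(-5\right)^{n} - 2 \cdot 5^{n}.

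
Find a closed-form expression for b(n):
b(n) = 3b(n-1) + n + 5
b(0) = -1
First-order linear with linear forcing.
Homogeneous solution: b_h(n) = A·(3)^n.
Try particular b_p(n) = pn + q. Substituting:
  pn + q = 3(p(n-1) + q) + n + 5.
Matching the n-coefficient: p = 3p + 1 ⇒ p = - \frac{1}{2}.
Matching constants: q = -3p + 3q + 5 ⇒ q = - \frac{13}{4}.
General: b(n) = A·(3)^n - \frac{n}{2} - \frac{13}{4}.
Apply b(0) = -1: A - \frac{13}{4} = -1 ⇒ A = \frac{9}{4}.
So b(n) = \frac{9 \cdot 3^{n}}{4} - \frac{n}{2} - \frac{13}{4}.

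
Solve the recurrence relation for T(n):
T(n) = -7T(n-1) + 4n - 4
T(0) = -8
First-order linear with linear forcing.
Homogeneous solution: T_h(n) = A·(-7)^n.
Try particular T_p(n) = pn + q. Substituting:
  pn + q = -7(p(n-1) + q) + 4n - 4.
Matching the n-coefficient: p = -7p + 4 ⇒ p = \frac{1}{2}.
Matching constants: q = 7p - 7q - 4 ⇒ q = - \frac{1}{16}.
General: T(n) = A·(-7)^n + \frac{n}{2} - \frac{1}{16}.
Apply T(0) = -8: A - \frac{1}{16} = -8 ⇒ A = - \frac{127}{16}.
So T(n) = - \frac{127 \left(-7\right)^{n}}{16} + \frac{n}{2} - \frac{1}{16}.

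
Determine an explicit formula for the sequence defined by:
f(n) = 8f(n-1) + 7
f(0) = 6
First-order linear non-homogeneous.
Homogeneous solution: f_h(n) = A·(8)^n.
Try constant particular solution f_p = K: K = 8K + 7 ⇒ K = -1.
General: f(n) = A·(8)^n - 1.
Apply f(0) = 6: A - 1 = 6 ⇒ A = 7.
So f(n) = 7 \cdot 8^{n} - 1.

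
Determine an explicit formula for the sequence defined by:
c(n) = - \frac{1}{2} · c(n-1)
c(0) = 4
Pure geometric recurrence with ratio - \frac{1}{2}.
By induction c(n) = c(0) · (- \frac{1}{2})^n = 4 \left(- \frac{1}{2}\right)^{n}.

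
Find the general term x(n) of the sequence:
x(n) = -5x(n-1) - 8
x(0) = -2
First-order linear non-homogeneous.
Homogeneous solution: x_h(n) = A·(-5)^n.
Try constant particular solution x_p = K: K = -5K - 8 ⇒ K = - \frac{4}{3}.
General: x(n) = A·(-5)^n - \frac{4}{3}.
Apply x(0) = -2: A - \frac{4}{3} = -2 ⇒ A = - \frac{2}{3}.
So x(n) = - \frac{2 \left(-5\right)^{n}}{3} - \frac{4}{3}.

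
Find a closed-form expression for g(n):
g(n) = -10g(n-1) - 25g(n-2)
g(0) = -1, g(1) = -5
Characteristic equation: x² + 10x + 25 = 0, which is (x - (-5))².
Repeated root r = -5.
General solution: g(n) = (A + Bn)·(-5)^n.
From g(0) = -1: A = -1.
From g(1) = -5: (A + B)·(-5) = -5 ⇒ B = 2.
So g(n) = \left(2 n - 1\right) \cdot (-5)^n.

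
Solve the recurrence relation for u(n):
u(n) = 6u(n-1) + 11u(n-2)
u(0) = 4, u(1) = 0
Characteristic equation: x² - 6x - 11 = 0.
Discriminant Δ = (6)² + 4·(11) = 80.
Roots r₁,₂ = (6 ± √80)/2, so r₁ = 3 + 2 \sqrt{5}, r₂ = 3 - 2 \sqrt{5}.
General solution: u(n) = A·r₁^n + B·r₂^n.
From the initial conditions, A + B = 4 and r₁A + r₂B = 0.
Since r₁ - r₂ = √80: A = (0 - (4)r₂)/√80 = 2 - \frac{3 \sqrt{5}}{5}, and B = 4 - A = \frac{3 \sqrt{5}}{5} + 2.
So u(n) = \left(2 - \frac{3 \sqrt{5}}{5}\right)\left(3 + 2 \sqrt{5}\right)^n + \left(\frac{3 \sqrt{5}}{5} + 2\right)\left(3 - 2 \sqrt{5}\right)^n.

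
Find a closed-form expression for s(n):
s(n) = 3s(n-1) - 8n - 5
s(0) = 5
First-order linear with linear forcing.
Homogeneous solution: s_h(n) = A·(3)^n.
Try particular s_p(n) = pn + q. Substituting:
  pn + q = 3(p(n-1) + q) - 8n - 5.
Matching the n-coefficient: p = 3p - 8 ⇒ p = 4.
Matching constants: q = -3p + 3q - 5 ⇒ q = \frac{17}{2}.
General: s(n) = A·(3)^n + 4 n + \frac{17}{2}.
Apply s(0) = 5: A + \frac{17}{2} = 5 ⇒ A = - \frac{7}{2}.
So s(n) = - \frac{7 \cdot 3^{n}}{2} + 4 n + \frac{17}{2}.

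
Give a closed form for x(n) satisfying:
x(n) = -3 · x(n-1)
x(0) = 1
Pure geometric recurrence with ratio -3.
By induction x(n) = x(0) · (-3)^n = \left(-3\right)^{n}.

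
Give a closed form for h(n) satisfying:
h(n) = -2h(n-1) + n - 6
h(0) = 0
First-order linear with linear forcing.
Homogeneous solution: h_h(n) = A·(-2)^n.
Try particular h_p(n) = pn + q. Substituting:
  pn + q = -2(p(n-1) + q) + n - 6.
Matching the n-coefficient: p = -2p + 1 ⇒ p = \frac{1}{3}.
Matching constants: q = 2p - 2q - 6 ⇒ q = - \frac{16}{9}.
General: h(n) = A·(-2)^n + \frac{n}{3} - \frac{16}{9}.
Apply h(0) = 0: A - \frac{16}{9} = 0 ⇒ A = \frac{16}{9}.
So h(n) = \frac{16 \left(-2\right)^{n}}{9} + \frac{n}{3} - \frac{16}{9}.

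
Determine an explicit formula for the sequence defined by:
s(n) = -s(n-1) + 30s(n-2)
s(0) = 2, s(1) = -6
Characteristic equation: x² + x - 30 = 0, which factors as (x - (-6))(x - (5)) = 0.
Roots r₁ = -6, r₂ = 5 (distinct).
General solution: s(n) = A·(-6)^n + B·(5)^n.
From s(0) = 2: A + B = 2.
From s(1) = -6: -6A + 5B = -6.
Solving: A = \frac{16}{11}, B = \frac{6}{11}.
So s(n) = \frac{16 \left(-6\right)^{n}}{11} + \frac{6 \cdot 5^{n}}{11}.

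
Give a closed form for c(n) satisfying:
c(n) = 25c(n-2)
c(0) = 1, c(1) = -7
Characteristic equation: x² - 25 = 0, which factors as (x - (5))(x - (-5)) = 0.
Roots r₁ = 5, r₂ = -5 (distinct).
General solution: c(n) = A·(5)^n + B·(-5)^n.
From c(0) = 1: A + B = 1.
From c(1) = -7: 5A - 5B = -7.
Solving: A = - \frac{1}{5}, B = \frac{6}{5}.
So c(n) = \frac{6 \left(-5\right)^{n}}{5} - \frac{5^{n}}{5}.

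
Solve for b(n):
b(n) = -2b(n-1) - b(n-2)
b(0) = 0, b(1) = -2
Characteristic equation: x² + 2x + 1 = 0, which is (x - (-1))².
Repeated root r = -1.
General solution: b(n) = (A + Bn)·(-1)^n.
From b(0) = 0: A = 0.
From b(1) = -2: (A + B)·(-1) = -2 ⇒ B = 2.
So b(n) = \left(2 n\right) \cdot (-1)^n.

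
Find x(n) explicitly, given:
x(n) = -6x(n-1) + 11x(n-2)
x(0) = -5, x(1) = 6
Characteristic equation: x² + 6x - 11 = 0.
Discriminant Δ = (-6)² + 4·(11) = 80.
Roots r₁,₂ = (-6 ± √80)/2, so r₁ = -3 + 2 \sqrt{5}, r₂ = - 2 \sqrt{5} - 3.
General solution: x(n) = A·r₁^n + B·r₂^n.
From the initial conditions, A + B = -5 and r₁A + r₂B = 6.
Since r₁ - r₂ = √80: A = (6 - (-5)r₂)/√80 = - \frac{5}{2} - \frac{9 \sqrt{5}}{20}, and B = -5 - A = - \frac{5}{2} + \frac{9 \sqrt{5}}{20}.
So x(n) = \left(- \frac{5}{2} - \frac{9 \sqrt{5}}{20}\right)\left(-3 + 2 \sqrt{5}\right)^n + \left(- \frac{5}{2} + \frac{9 \sqrt{5}}{20}\right)\left(- 2 \sqrt{5} - 3\right)^n.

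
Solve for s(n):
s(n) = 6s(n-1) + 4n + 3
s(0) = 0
First-order linear with linear forcing.
Homogeneous solution: s_h(n) = A·(6)^n.
Try particular s_p(n) = pn + q. Substituting:
  pn + q = 6(p(n-1) + q) + 4n + 3.
Matching the n-coefficient: p = 6p + 4 ⇒ p = - \frac{4}{5}.
Matching constants: q = -6p + 6q + 3 ⇒ q = - \frac{39}{25}.
General: s(n) = A·(6)^n - \frac{4 n}{5} - \frac{39}{25}.
Apply s(0) = 0: A - \frac{39}{25} = 0 ⇒ A = \frac{39}{25}.
So s(n) = \frac{39 \cdot 6^{n}}{25} - \frac{4 n}{5} - \frac{39}{25}.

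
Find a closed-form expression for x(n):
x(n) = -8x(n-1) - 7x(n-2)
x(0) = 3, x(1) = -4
Characteristic equation: x² + 8x + 7 = 0, which factors as (x - (-1))(x - (-7)) = 0.
Roots r₁ = -1, r₂ = -7 (distinct).
General solution: x(n) = A·(-1)^n + B·(-7)^n.
From x(0) = 3: A + B = 3.
From x(1) = -4: -A - 7B = -4.
Solving: A = \frac{17}{6}, B = \frac{1}{6}.
So x(n) = \frac{17 \left(-1\right)^{n}}{6} + \frac{\left(-7\right)^{n}}{6}.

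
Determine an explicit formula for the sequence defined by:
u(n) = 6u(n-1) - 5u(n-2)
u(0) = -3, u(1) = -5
Characteristic equation: x² - 6x + 5 = 0, which factors as (x - (1))(x - (5)) = 0.
Roots r₁ = 1, r₂ = 5 (distinct).
General solution: u(n) = A·(1)^n + B·(5)^n.
From u(0) = -3: A + B = -3.
From u(1) = -5: A + 5B = -5.
Solving: A = - \frac{5}{2}, B = - \frac{1}{2}.
So u(n) = - \frac{5^{n}}{2} - \frac{5}{2}.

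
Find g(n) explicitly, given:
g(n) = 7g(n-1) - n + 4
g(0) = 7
First-order linear with linear forcing.
Homogeneous solution: g_h(n) = A·(7)^n.
Try particular g_p(n) = pn + q. Substituting:
  pn + q = 7(p(n-1) + q) - n + 4.
Matching the n-coefficient: p = 7p - 1 ⇒ p = \frac{1}{6}.
Matching constants: q = -7p + 7q + 4 ⇒ q = - \frac{17}{36}.
General: g(n) = A·(7)^n + \frac{n}{6} - \frac{17}{36}.
Apply g(0) = 7: A - \frac{17}{36} = 7 ⇒ A = \frac{269}{36}.
So g(n) = \frac{269 \cdot 7^{n}}{36} + \frac{n}{6} - \frac{17}{36}.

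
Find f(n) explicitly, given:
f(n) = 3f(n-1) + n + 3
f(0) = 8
First-order linear with linear forcing.
Homogeneous solution: f_h(n) = A·(3)^n.
Try particular f_p(n) = pn + q. Substituting:
  pn + q = 3(p(n-1) + q) + n + 3.
Matching the n-coefficient: p = 3p + 1 ⇒ p = - \frac{1}{2}.
Matching constants: q = -3p + 3q + 3 ⇒ q = - \frac{9}{4}.
General: f(n) = A·(3)^n - \frac{n}{2} - \frac{9}{4}.
Apply f(0) = 8: A - \frac{9}{4} = 8 ⇒ A = \frac{41}{4}.
So f(n) = \frac{41 \cdot 3^{n}}{4} - \frac{n}{2} - \frac{9}{4}.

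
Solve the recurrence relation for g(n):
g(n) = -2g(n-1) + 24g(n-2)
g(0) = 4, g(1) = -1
Characteristic equation: x² + 2x - 24 = 0, which factors as (x - (4))(x - (-6)) = 0.
Roots r₁ = 4, r₂ = -6 (distinct).
General solution: g(n) = A·(4)^n + B·(-6)^n.
From g(0) = 4: A + B = 4.
From g(1) = -1: 4A - 6B = -1.
Solving: A = \frac{23}{10}, B = \frac{17}{10}.
So g(n) = \frac{17 \left(-6\right)^{n}}{10} + \frac{23 \cdot 4^{n}}{10}.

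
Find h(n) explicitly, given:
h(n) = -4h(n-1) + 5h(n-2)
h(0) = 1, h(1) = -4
Characteristic equation: x² + 4x - 5 = 0, which factors as (x - (-5))(x - (1)) = 0.
Roots r₁ = -5, r₂ = 1 (distinct).
General solution: h(n) = A·(-5)^n + B·(1)^n.
From h(0) = 1: A + B = 1.
From h(1) = -4: -5A + B = -4.
Solving: A = \frac{5}{6}, B = \frac{1}{6}.
So h(n) = \frac{5 \left(-5\right)^{n}}{6} + \frac{1}{6}.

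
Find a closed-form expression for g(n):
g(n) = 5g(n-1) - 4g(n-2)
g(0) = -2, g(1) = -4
Characteristic equation: x² - 5x + 4 = 0, which factors as (x - (4))(x - (1)) = 0.
Roots r₁ = 4, r₂ = 1 (distinct).
General solution: g(n) = A·(4)^n + B·(1)^n.
From g(0) = -2: A + B = -2.
From g(1) = -4: 4A + B = -4.
Solving: A = - \frac{2}{3}, B = - \frac{4}{3}.
So g(n) = - \frac{2 \cdot 4^{n}}{3} - \frac{4}{3}.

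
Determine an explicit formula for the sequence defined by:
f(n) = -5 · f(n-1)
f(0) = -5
Pure geometric recurrence with ratio -5.
By induction f(n) = f(0) · (-5)^n = - 5 \left(-5\right)^{n}.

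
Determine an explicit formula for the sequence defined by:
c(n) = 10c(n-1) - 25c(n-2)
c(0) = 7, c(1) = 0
Characteristic equation: x² - 10x + 25 = 0, which is (x - (5))².
Repeated root r = 5.
General solution: c(n) = (A + Bn)·(5)^n.
From c(0) = 7: A = 7.
From c(1) = 0: (A + B)·(5) = 0 ⇒ B = -7.
So c(n) = \left(7 - 7 n\right) \cdot (5)^n.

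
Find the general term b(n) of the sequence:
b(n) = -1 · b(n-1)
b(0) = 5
Pure geometric recurrence with ratio -1.
By induction b(n) = b(0) · (-1)^n = 5 \left(-1\right)^{n}.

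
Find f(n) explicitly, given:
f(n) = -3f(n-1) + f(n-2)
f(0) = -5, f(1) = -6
Characteristic equation: x² + 3x - 1 = 0.
Discriminant Δ = (-3)² + 4·(1) = 13.
Roots r₁,₂ = (-3 ± √13)/2, so r₁ = - \frac{3}{2} + \frac{\sqrt{13}}{2}, r₂ = - \frac{\sqrt{13}}{2} - \frac{3}{2}.
General solution: f(n) = A·r₁^n + B·r₂^n.
From the initial conditions, A + B = -5 and r₁A + r₂B = -6.
Since r₁ - r₂ = √13: A = (-6 - (-5)r₂)/√13 = - \frac{27 \sqrt{13}}{26} - \frac{5}{2}, and B = -5 - A = - \frac{5}{2} + \frac{27 \sqrt{13}}{26}.
So f(n) = \left(- \frac{27 \sqrt{13}}{26} - \frac{5}{2}\right)\left(- \frac{3}{2} + \frac{\sqrt{13}}{2}\right)^n + \left(- \frac{5}{2} + \frac{27 \sqrt{13}}{26}\right)\left(- \frac{\sqrt{13}}{2} - \frac{3}{2}\right)^n.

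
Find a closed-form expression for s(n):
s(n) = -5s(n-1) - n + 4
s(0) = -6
First-order linear with linear forcing.
Homogeneous solution: s_h(n) = A·(-5)^n.
Try particular s_p(n) = pn + q. Substituting:
  pn + q = -5(p(n-1) + q) - n + 4.
Matching the n-coefficient: p = -5p - 1 ⇒ p = - \frac{1}{6}.
Matching constants: q = 5p - 5q + 4 ⇒ q = \frac{19}{36}.
General: s(n) = A·(-5)^n - \frac{n}{6} + \frac{19}{36}.
Apply s(0) = -6: A + \frac{19}{36} = -6 ⇒ A = - \frac{235}{36}.
So s(n) = - \frac{235 \left(-5\right)^{n}}{36} - \frac{n}{6} + \frac{19}{36}.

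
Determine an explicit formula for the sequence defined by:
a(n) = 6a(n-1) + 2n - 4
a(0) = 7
First-order linear with linear forcing.
Homogeneous solution: a_h(n) = A·(6)^n.
Try particular a_p(n) = pn + q. Substituting:
  pn + q = 6(p(n-1) + q) + 2n - 4.
Matching the n-coefficient: p = 6p + 2 ⇒ p = - \frac{2}{5}.
Matching constants: q = -6p + 6q - 4 ⇒ q = \frac{8}{25}.
General: a(n) = A·(6)^n - \frac{2 n}{5} + \frac{8}{25}.
Apply a(0) = 7: A + \frac{8}{25} = 7 ⇒ A = \frac{167}{25}.
So a(n) = \frac{167 \cdot 6^{n}}{25} - \frac{2 n}{5} + \frac{8}{25}.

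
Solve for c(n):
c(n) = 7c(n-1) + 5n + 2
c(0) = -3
First-order linear with linear forcing.
Homogeneous solution: c_h(n) = A·(7)^n.
Try particular c_p(n) = pn + q. Substituting:
  pn + q = 7(p(n-1) + q) + 5n + 2.
Matching the n-coefficient: p = 7p + 5 ⇒ p = - \frac{5}{6}.
Matching constants: q = -7p + 7q + 2 ⇒ q = - \frac{47}{36}.
General: c(n) = A·(7)^n - \frac{5 n}{6} - \frac{47}{36}.
Apply c(0) = -3: A - \frac{47}{36} = -3 ⇒ A = - \frac{61}{36}.
So c(n) = - \frac{61 \cdot 7^{n}}{36} - \frac{5 n}{6} - \frac{47}{36}.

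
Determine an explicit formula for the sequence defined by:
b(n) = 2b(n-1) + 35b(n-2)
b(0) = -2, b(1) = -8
Characteristic equation: x² - 2x - 35 = 0, which factors as (x - (7))(x - (-5)) = 0.
Roots r₁ = 7, r₂ = -5 (distinct).
General solution: b(n) = A·(7)^n + B·(-5)^n.
From b(0) = -2: A + B = -2.
From b(1) = -8: 7A - 5B = -8.
Solving: A = - \frac{3}{2}, B = - \frac{1}{2}.
So b(n) = - \frac{\left(-5\right)^{n}}{2} - \frac{3 \cdot 7^{n}}{2}.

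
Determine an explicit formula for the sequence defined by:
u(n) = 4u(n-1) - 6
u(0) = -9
First-order linear non-homogeneous.
Homogeneous solution: u_h(n) = A·(4)^n.
Try constant particular solution u_p = K: K = 4K - 6 ⇒ K = 2.
General: u(n) = A·(4)^n + 2.
Apply u(0) = -9: A + 2 = -9 ⇒ A = -11.
So u(n) = 2 - 11 \cdot 4^{n}.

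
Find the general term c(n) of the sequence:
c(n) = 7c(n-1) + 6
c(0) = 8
First-order linear non-homogeneous.
Homogeneous solution: c_h(n) = A·(7)^n.
Try constant particular solution c_p = K: K = 7K + 6 ⇒ K = -1.
General: c(n) = A·(7)^n - 1.
Apply c(0) = 8: A - 1 = 8 ⇒ A = 9.
So c(n) = 9 \cdot 7^{n} - 1.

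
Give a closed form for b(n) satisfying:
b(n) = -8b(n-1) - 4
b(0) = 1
First-order linear non-homogeneous.
Homogeneous solution: b_h(n) = A·(-8)^n.
Try constant particular solution b_p = K: K = -8K - 4 ⇒ K = - \frac{4}{9}.
General: b(n) = A·(-8)^n - \frac{4}{9}.
Apply b(0) = 1: A - \frac{4}{9} = 1 ⇒ A = \frac{13}{9}.
So b(n) = \frac{13 \left(-8\right)^{n}}{9} - \frac{4}{9}.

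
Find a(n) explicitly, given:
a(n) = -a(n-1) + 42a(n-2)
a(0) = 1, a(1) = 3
Characteristic equation: x² + x - 42 = 0, which factors as (x - (6))(x - (-7)) = 0.
Roots r₁ = 6, r₂ = -7 (distinct).
General solution: a(n) = A·(6)^n + B·(-7)^n.
From a(0) = 1: A + B = 1.
From a(1) = 3: 6A - 7B = 3.
Solving: A = \frac{10}{13}, B = \frac{3}{13}.
So a(n) = \frac{3 \left(-7\right)^{n}}{13} + \frac{10 \cdot 6^{n}}{13}.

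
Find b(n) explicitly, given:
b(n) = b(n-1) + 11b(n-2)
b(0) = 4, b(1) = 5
Characteristic equation: x² - x - 11 = 0.
Discriminant Δ = (1)² + 4·(11) = 45.
Roots r₁,₂ = (1 ± √45)/2, so r₁ = \frac{1}{2} + \frac{3 \sqrt{5}}{2}, r₂ = \frac{1}{2} - \frac{3 \sqrt{5}}{2}.
General solution: b(n) = A·r₁^n + B·r₂^n.
From the initial conditions, A + B = 4 and r₁A + r₂B = 5.
Since r₁ - r₂ = √45: A = (5 - (4)r₂)/√45 = \frac{\sqrt{5}}{5} + 2, and B = 4 - A = 2 - \frac{\sqrt{5}}{5}.
So b(n) = \left(\frac{\sqrt{5}}{5} + 2\right)\left(\frac{1}{2} + \frac{3 \sqrt{5}}{2}\right)^n + \left(2 - \frac{\sqrt{5}}{5}\right)\left(\frac{1}{2} - \frac{3 \sqrt{5}}{2}\right)^n.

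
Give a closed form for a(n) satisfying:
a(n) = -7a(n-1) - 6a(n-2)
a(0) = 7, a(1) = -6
Characteristic equation: x² + 7x + 6 = 0, which factors as (x - (-1))(x - (-6)) = 0.
Roots r₁ = -1, r₂ = -6 (distinct).
General solution: a(n) = A·(-1)^n + B·(-6)^n.
From a(0) = 7: A + B = 7.
From a(1) = -6: -A - 6B = -6.
Solving: A = \frac{36}{5}, B = - \frac{1}{5}.
So a(n) = \frac{36 \left(-1\right)^{n}}{5} - \frac{\left(-6\right)^{n}}{5}.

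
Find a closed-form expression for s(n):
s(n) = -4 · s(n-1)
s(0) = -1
Pure geometric recurrence with ratio -4.
By induction s(n) = s(0) · (-4)^n = - \left(-4\right)^{n}.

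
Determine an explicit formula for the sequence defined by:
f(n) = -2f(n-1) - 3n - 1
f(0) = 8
First-order linear with linear forcing.
Homogeneous solution: f_h(n) = A·(-2)^n.
Try particular f_p(n) = pn + q. Substituting:
  pn + q = -2(p(n-1) + q) - 3n - 1.
Matching the n-coefficient: p = -2p - 3 ⇒ p = -1.
Matching constants: q = 2p - 2q - 1 ⇒ q = -1.
General: f(n) = A·(-2)^n - n - 1.
Apply f(0) = 8: A - 1 = 8 ⇒ A = 9.
So f(n) = 9 \left(-2\right)^{n} - n - 1.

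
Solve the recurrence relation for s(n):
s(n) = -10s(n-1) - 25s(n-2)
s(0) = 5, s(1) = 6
Characteristic equation: x² + 10x + 25 = 0, which is (x - (-5))².
Repeated root r = -5.
General solution: s(n) = (A + Bn)·(-5)^n.
From s(0) = 5: A = 5.
From s(1) = 6: (A + B)·(-5) = 6 ⇒ B = - \frac{31}{5}.
So s(n) = \left(5 - \frac{31 n}{5}\right) \cdot (-5)^n.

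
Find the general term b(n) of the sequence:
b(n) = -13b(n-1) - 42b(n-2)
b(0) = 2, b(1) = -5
Characteristic equation: x² + 13x + 42 = 0, which factors as (x - (-7))(x - (-6)) = 0.
Roots r₁ = -7, r₂ = -6 (distinct).
General solution: b(n) = A·(-7)^n + B·(-6)^n.
From b(0) = 2: A + B = 2.
From b(1) = -5: -7A - 6B = -5.
Solving: A = -7, B = 9.
So b(n) = 9 \left(-6\right)^{n} - 7 \left(-7\right)^{n}.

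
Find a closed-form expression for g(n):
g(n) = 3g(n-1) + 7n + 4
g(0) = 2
First-order linear with linear forcing.
Homogeneous solution: g_h(n) = A·(3)^n.
Try particular g_p(n) = pn + q. Substituting:
  pn + q = 3(p(n-1) + q) + 7n + 4.
Matching the n-coefficient: p = 3p + 7 ⇒ p = - \frac{7}{2}.
Matching constants: q = -3p + 3q + 4 ⇒ q = - \frac{29}{4}.
General: g(n) = A·(3)^n - \frac{7 n}{2} - \frac{29}{4}.
Apply g(0) = 2: A - \frac{29}{4} = 2 ⇒ A = \frac{37}{4}.
So g(n) = \frac{37 \cdot 3^{n}}{4} - \frac{7 n}{2} - \frac{29}{4}.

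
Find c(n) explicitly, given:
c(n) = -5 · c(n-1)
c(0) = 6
Pure geometric recurrence with ratio -5.
By induction c(n) = c(0) · (-5)^n = 6 \left(-5\right)^{n}.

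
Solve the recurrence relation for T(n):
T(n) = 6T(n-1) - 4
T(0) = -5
First-order linear non-homogeneous.
Homogeneous solution: T_h(n) = A·(6)^n.
Try constant particular solution T_p = K: K = 6K - 4 ⇒ K = \frac{4}{5}.
General: T(n) = A·(6)^n + \frac{4}{5}.
Apply T(0) = -5: A + \frac{4}{5} = -5 ⇒ A = - \frac{29}{5}.
So T(n) = \frac{4}{5} - \frac{29 \cdot 6^{n}}{5}.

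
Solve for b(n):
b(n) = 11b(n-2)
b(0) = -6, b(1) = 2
Characteristic equation: x² - 11 = 0.
Discriminant Δ = (0)² + 4·(11) = 44.
Roots r₁,₂ = (0 ± √44)/2, so r₁ = \sqrt{11}, r₂ = - \sqrt{11}.
General solution: b(n) = A·r₁^n + B·r₂^n.
From the initial conditions, A + B = -6 and r₁A + r₂B = 2.
Since r₁ - r₂ = √44: A = (2 - (-6)r₂)/√44 = -3 + \frac{\sqrt{11}}{11}, and B = -6 - A = -3 - \frac{\sqrt{11}}{11}.
So b(n) = \left(-3 + \frac{\sqrt{11}}{11}\right)\left(\sqrt{11}\right)^n + \left(-3 - \frac{\sqrt{11}}{11}\right)\left(- \sqrt{11}\right)^n.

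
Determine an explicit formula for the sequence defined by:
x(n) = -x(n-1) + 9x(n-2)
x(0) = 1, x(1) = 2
Characteristic equation: x² + x - 9 = 0.
Discriminant Δ = (-1)² + 4·(9) = 37.
Roots r₁,₂ = (-1 ± √37)/2, so r₁ = - \frac{1}{2} + \frac{\sqrt{37}}{2}, r₂ = - \frac{\sqrt{37}}{2} - \frac{1}{2}.
General solution: x(n) = A·r₁^n + B·r₂^n.
From the initial conditions, A + B = 1 and r₁A + r₂B = 2.
Since r₁ - r₂ = √37: A = (2 - (1)r₂)/√37 = \frac{5 \sqrt{37}}{74} + \frac{1}{2}, and B = 1 - A = \frac{1}{2} - \frac{5 \sqrt{37}}{74}.
So x(n) = \left(\frac{5 \sqrt{37}}{74} + \frac{1}{2}\right)\left(- \frac{1}{2} + \frac{\sqrt{37}}{2}\right)^n + \left(\frac{1}{2} - \frac{5 \sqrt{37}}{74}\right)\left(- \frac{\sqrt{37}}{2} - \frac{1}{2}\right)^n.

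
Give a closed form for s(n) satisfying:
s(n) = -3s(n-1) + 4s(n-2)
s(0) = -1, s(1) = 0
Characteristic equation: x² + 3x - 4 = 0, which factors as (x - (-4))(x - (1)) = 0.
Roots r₁ = -4, r₂ = 1 (distinct).
General solution: s(n) = A·(-4)^n + B·(1)^n.
From s(0) = -1: A + B = -1.
From s(1) = 0: -4A + B = 0.
Solving: A = - \frac{1}{5}, B = - \frac{4}{5}.
So s(n) = - \frac{\left(-4\right)^{n}}{5} - \frac{4}{5}.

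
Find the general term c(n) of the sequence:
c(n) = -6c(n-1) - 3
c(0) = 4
First-order linear non-homogeneous.
Homogeneous solution: c_h(n) = A·(-6)^n.
Try constant particular solution c_p = K: K = -6K - 3 ⇒ K = - \frac{3}{7}.
General: c(n) = A·(-6)^n - \frac{3}{7}.
Apply c(0) = 4: A - \frac{3}{7} = 4 ⇒ A = \frac{31}{7}.
So c(n) = \frac{31 \left(-6\right)^{n}}{7} - \frac{3}{7}.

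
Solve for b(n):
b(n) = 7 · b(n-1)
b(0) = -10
Pure geometric recurrence with ratio 7.
By induction b(n) = b(0) · (7)^n = - 10 \cdot 7^{n}.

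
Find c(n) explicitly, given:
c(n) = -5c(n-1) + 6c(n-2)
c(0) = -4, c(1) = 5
Characteristic equation: x² + 5x - 6 = 0, which factors as (x - (1))(x - (-6)) = 0.
Roots r₁ = 1, r₂ = -6 (distinct).
General solution: c(n) = A·(1)^n + B·(-6)^n.
From c(0) = -4: A + B = -4.
From c(1) = 5: A - 6B = 5.
Solving: A = - \frac{19}{7}, B = - \frac{9}{7}.
So c(n) = - \frac{9 \left(-6\right)^{n}}{7} - \frac{19}{7}.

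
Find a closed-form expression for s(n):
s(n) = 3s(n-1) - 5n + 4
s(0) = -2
First-order linear with linear forcing.
Homogeneous solution: s_h(n) = A·(3)^n.
Try particular s_p(n) = pn + q. Substituting:
  pn + q = 3(p(n-1) + q) - 5n + 4.
Matching the n-coefficient: p = 3p - 5 ⇒ p = \frac{5}{2}.
Matching constants: q = -3p + 3q + 4 ⇒ q = \frac{7}{4}.
General: s(n) = A·(3)^n + \frac{5 n}{2} + \frac{7}{4}.
Apply s(0) = -2: A + \frac{7}{4} = -2 ⇒ A = - \frac{15}{4}.
So s(n) = - \frac{15 \cdot 3^{n}}{4} + \frac{5 n}{2} + \frac{7}{4}.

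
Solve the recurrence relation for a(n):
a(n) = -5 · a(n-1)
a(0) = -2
Pure geometric recurrence with ratio -5.
By induction a(n) = a(0) · (-5)^n = - 2 \left(-5\right)^{n}.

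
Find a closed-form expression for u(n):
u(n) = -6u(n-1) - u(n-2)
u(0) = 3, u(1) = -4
Characteristic equation: x² + 6x + 1 = 0.
Discriminant Δ = (-6)² + 4·(-1) = 32.
Roots r₁,₂ = (-6 ± √32)/2, so r₁ = -3 + 2 \sqrt{2}, r₂ = -3 - 2 \sqrt{2}.
General solution: u(n) = A·r₁^n + B·r₂^n.
From the initial conditions, A + B = 3 and r₁A + r₂B = -4.
Since r₁ - r₂ = √32: A = (-4 - (3)r₂)/√32 = \frac{5 \sqrt{2}}{8} + \frac{3}{2}, and B = 3 - A = \frac{3}{2} - \frac{5 \sqrt{2}}{8}.
So u(n) = \left(\frac{5 \sqrt{2}}{8} + \frac{3}{2}\right)\left(-3 + 2 \sqrt{2}\right)^n + \left(\frac{3}{2} - \frac{5 \sqrt{2}}{8}\right)\left(-3 - 2 \sqrt{2}\right)^n.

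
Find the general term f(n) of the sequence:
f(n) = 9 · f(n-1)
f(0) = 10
Pure geometric recurrence with ratio 9.
By induction f(n) = f(0) · (9)^n = 10 \cdot 9^{n}.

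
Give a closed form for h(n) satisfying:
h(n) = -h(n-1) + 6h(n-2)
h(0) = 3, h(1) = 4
Characteristic equation: x² + x - 6 = 0, which factors as (x - (-3))(x - (2)) = 0.
Roots r₁ = -3, r₂ = 2 (distinct).
General solution: h(n) = A·(-3)^n + B·(2)^n.
From h(0) = 3: A + B = 3.
From h(1) = 4: -3A + 2B = 4.
Solving: A = \frac{2}{5}, B = \frac{13}{5}.
So h(n) = \frac{2 \left(-3\right)^{n}}{5} + \frac{13 \cdot 2^{n}}{5}.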